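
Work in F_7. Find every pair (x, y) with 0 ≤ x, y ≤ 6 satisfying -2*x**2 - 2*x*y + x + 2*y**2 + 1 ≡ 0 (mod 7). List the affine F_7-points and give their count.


Affine F_7-points: {(1, 0), (1, 1), (2, 1), (3, 0), (3, 3), (4, 2), (5, 2), (5, 3)}; count = 8.

For each of the 49 pairs (x, y) ∈ F_7², evaluate f(x, y) mod 7. Record the zeros.
  x = 0: [0↦1, 1↦3, 2↦2, 3↦5, 4↦5, 5↦2, 6↦3]  zeros at y ∈ ∅
  x = 1: [0↦0, 1↦0, 2↦4, 3↦5, 4↦3, 5↦5, 6↦4]  zeros at y ∈ {0, 1}
  x = 2: [0↦2, 1↦0, 2↦2, 3↦1, 4↦4, 5↦4, 6↦1]  zeros at y ∈ {1}
  x = 3: [0↦0, 1↦3, 2↦3, 3↦0, 4↦1, 5↦6, 6↦1]  zeros at y ∈ {0, 3}
  x = 4: [0↦1, 1↦2, 2↦0, 3↦2, 4↦1, 5↦4, 6↦4]  zeros at y ∈ {2}
  x = 5: [0↦5, 1↦4, 2↦0, 3↦0, 4↦4, 5↦5, 6↦3]  zeros at y ∈ {2, 3}
  x = 6: [0↦5, 1↦2, 2↦3, 3↦1, 4↦3, 5↦2, 6↦5]  zeros at y ∈ ∅
Collecting zeros: affine points = {(1, 0), (1, 1), (2, 1), (3, 0), (3, 3), (4, 2), (5, 2), (5, 3)}.
Total count |C(F_7)_aff| = 8.


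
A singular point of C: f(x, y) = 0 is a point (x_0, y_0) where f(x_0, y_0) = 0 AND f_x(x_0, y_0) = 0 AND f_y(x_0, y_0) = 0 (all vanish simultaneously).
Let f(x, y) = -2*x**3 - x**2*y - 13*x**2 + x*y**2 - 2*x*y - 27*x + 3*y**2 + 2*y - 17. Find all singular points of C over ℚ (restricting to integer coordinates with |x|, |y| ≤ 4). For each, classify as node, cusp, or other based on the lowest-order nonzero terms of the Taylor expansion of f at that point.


Singular points: {(-2, -1)}; classification: cusp.

Compute partial derivatives:
  f_x = -6*x**2 - 2*x*y - 26*x + y**2 - 2*y - 27.
  f_y = -x**2 + 2*x*y - 2*x + 6*y + 2.
Scan x_0 ∈ {−4, ..., 4}. For each x_0, f_y(x_0, y) is a polynomial in y; find its integer roots y ∈ {−4, ..., 4}, then test f_x and f at those candidates.
  x = -4: f_y(-4, y) = -2*y - 6; vanishes at y ∈ {-3}. (-4, -3): f_x = -28 ≠ 0.
  x = -3: f_y(-3, y) = -1; no integer root y with |y| ≤ 4.
  x = -2: f_y(-2, y) = 2*y + 2; vanishes at y ∈ {-1}. (-2, -1): f_x = 0, f = 0 — SINGULAR.
  x = -1: f_y(-1, y) = 4*y + 3; no integer root y with |y| ≤ 4.
  x = 0: f_y(0, y) = 6*y + 2; no integer root y with |y| ≤ 4.
  x = 1: f_y(1, y) = 8*y - 1; no integer root y with |y| ≤ 4.
  x = 2: f_y(2, y) = 10*y - 6; no integer root y with |y| ≤ 4.
  x = 3: f_y(3, y) = 12*y - 13; no integer root y with |y| ≤ 4.
  x = 4: f_y(4, y) = 14*y - 22; no integer root y with |y| ≤ 4.
Only singular point on the grid: (-2, -1).
Classify: substitute x = -2 + u, y = -1 + v and expand: f = -2*u**3 - u**2*v + u*v**2 + v**2.
No constant or linear terms (consistent with a singular point). Quadratic part: v**2. Cubic part: -2*u**3 - u**2*v + u*v**2.
The quadratic part v**2 is a perfect square, so there is a single (double) tangent line v = 0, i.e. y = -1. Restricting the cubic part to that line (v = 0) leaves -2*u**3 ≠ 0, so f is not divisible by v and the branch is v² ≈ 2*u**3 to lowest order — this is a cusp.
Classification: cusp.


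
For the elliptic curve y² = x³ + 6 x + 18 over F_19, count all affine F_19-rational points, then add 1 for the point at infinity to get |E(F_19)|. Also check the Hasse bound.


Affine points = {(1, 5), (1, 14), (2, 0), (3, 5), (3, 14), (4, 7), (4, 12), (6, 2), (6, 17), (7, 2), (7, 17), (11, 3), (11, 16), (15, 5), (15, 14), (16, 7), (16, 12), (17, 6), (17, 13), (18, 7), (18, 12)}; affine count = 21; |E(F_19)| = 22.

Discriminant check: Δ ∝ 4a³ + 27b² = 4·6³ + 27·18² = 4·216 + 27·324 ≡ 17 (mod 19). Nonzero ⇒ E is nonsingular.
For each x ∈ F_19, compute rhs = x³ + 6·x + 18 mod 19, then count y ∈ F_19 with y² ≡ rhs.
  x = 0: rhs = 18, matching y values: none (0 points).
  x = 1: rhs = 6, matching y values: 5, 14 (2 points).
  x = 2: rhs = 0, matching y values: 0 (1 points).
  x = 3: rhs = 6, matching y values: 5, 14 (2 points).
  x = 4: rhs = 11, matching y values: 7, 12 (2 points).
  x = 5: rhs = 2, matching y values: none (0 points).
  x = 6: rhs = 4, matching y values: 2, 17 (2 points).
  x = 7: rhs = 4, matching y values: 2, 17 (2 points).
  x = 8: rhs = 8, matching y values: none (0 points).
  x = 9: rhs = 3, matching y values: none (0 points).
  x = 10: rhs = 14, matching y values: none (0 points).
  x = 11: rhs = 9, matching y values: 3, 16 (2 points).
  x = 12: rhs = 13, matching y values: none (0 points).
  x = 13: rhs = 13, matching y values: none (0 points).
  x = 14: rhs = 15, matching y values: none (0 points).
  x = 15: rhs = 6, matching y values: 5, 14 (2 points).
  x = 16: rhs = 11, matching y values: 7, 12 (2 points).
  x = 17: rhs = 17, matching y values: 6, 13 (2 points).
  x = 18: rhs = 11, matching y values: 7, 12 (2 points).
Total affine count: 21.
Full point count |E(F_19)| = 21 + 1 = 22.
Hasse bound: |22 − (19+1)| = |2| = 2 ≤ 2√19 ≈ 8.7178 ✓.


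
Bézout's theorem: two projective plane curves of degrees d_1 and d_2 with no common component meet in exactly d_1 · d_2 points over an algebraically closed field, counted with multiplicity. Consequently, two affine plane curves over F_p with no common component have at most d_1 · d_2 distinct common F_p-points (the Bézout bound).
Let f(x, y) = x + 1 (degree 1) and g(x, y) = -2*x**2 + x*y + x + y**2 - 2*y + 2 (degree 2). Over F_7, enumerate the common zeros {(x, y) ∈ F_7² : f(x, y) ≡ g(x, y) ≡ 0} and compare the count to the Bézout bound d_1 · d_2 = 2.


Common zeros: ∅; count = 0; Bézout bound = 2.

deg(f) = 1, deg(g) = 2, so Bézout bound = 2.
Scan x ∈ F_7. For each x, list the y ∈ F_7 with f(x, y) ≡ 0 and those with g(x, y) ≡ 0 (mod 7); the common zeros in that column are the intersection.
  x = 0: f ≡ 0 at y ∈ ∅; g ≡ 0 at y ∈ ∅; common: ∅.
  x = 1: f ≡ 0 at y ∈ ∅; g ≡ 0 at y ∈ {3, 5}; common: ∅.
  x = 2: f ≡ 0 at y ∈ ∅; g ≡ 0 at y ∈ {2, 5}; common: ∅.
  x = 3: f ≡ 0 at y ∈ ∅; g ≡ 0 at y ∈ {2, 4}; common: ∅.
  x = 4: f ≡ 0 at y ∈ ∅; g ≡ 0 at y ∈ ∅; common: ∅.
  x = 5: f ≡ 0 at y ∈ ∅; g ≡ 0 at y ∈ ∅; common: ∅.
  x = 6: f ≡ 0 at y ∈ {0, 1, 2, 3, 4, 5, 6}; g ≡ 0 at y ∈ ∅; common: ∅.
Collecting: common zeros = ∅, so the count is 0.
Comparison with the Bézout bound: 0 ≤ 2 = deg(f)·deg(g), as expected for curves with no common component (the affine F_7-count falls short of the bound because intersections may lie at infinity, over extension fields, or carry multiplicity).


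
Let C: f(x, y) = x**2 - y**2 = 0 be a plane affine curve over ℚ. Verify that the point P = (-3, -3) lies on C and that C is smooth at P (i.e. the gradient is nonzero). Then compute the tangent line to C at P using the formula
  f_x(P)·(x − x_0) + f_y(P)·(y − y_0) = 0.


Tangent line at P: -6*x + 6*y = 0.

Step 1: f(-3, -3) = 0, so P lies on C.
Step 2: partial derivatives
  f_x(x, y) = 2*x, f_y(x, y) = -2*y.
  f_x(P) = -6, f_y(P) = 6 (gradient nonzero, so P is smooth).
Step 3: tangent line at P: -6·(x − -3) + 6·(y − -3) = 0.
Expanding: -6*x + 6*y = 0.


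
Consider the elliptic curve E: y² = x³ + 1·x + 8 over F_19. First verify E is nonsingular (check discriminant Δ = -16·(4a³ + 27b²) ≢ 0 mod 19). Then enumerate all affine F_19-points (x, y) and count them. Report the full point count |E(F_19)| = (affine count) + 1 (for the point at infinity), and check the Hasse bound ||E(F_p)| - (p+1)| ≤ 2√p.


Affine points = {(3, 0), (4, 0), (5, 9), (5, 10), (7, 4), (7, 15), (9, 9), (9, 10), (10, 7), (10, 12), (11, 1), (11, 18), (12, 0), (14, 7), (14, 12), (15, 4), (15, 15), (16, 4), (16, 15), (17, 6), (17, 13), (18, 5), (18, 14)}; affine count = 23; |E(F_19)| = 24.

Discriminant check: Δ ∝ 4a³ + 27b² = 4·1³ + 27·8² = 4·1 + 27·64 ≡ 3 (mod 19). Nonzero ⇒ E is nonsingular.
For each x ∈ F_19, compute rhs = x³ + 1·x + 8 mod 19, then count y ∈ F_19 with y² ≡ rhs.
  x = 0: rhs = 8, matching y values: none (0 points).
  x = 1: rhs = 10, matching y values: none (0 points).
  x = 2: rhs = 18, matching y values: none (0 points).
  x = 3: rhs = 0, matching y values: 0 (1 points).
  x = 4: rhs = 0, matching y values: 0 (1 points).
  x = 5: rhs = 5, matching y values: 9, 10 (2 points).
  x = 6: rhs = 2, matching y values: none (0 points).
  x = 7: rhs = 16, matching y values: 4, 15 (2 points).
  x = 8: rhs = 15, matching y values: none (0 points).
  x = 9: rhs = 5, matching y values: 9, 10 (2 points).
  x = 10: rhs = 11, matching y values: 7, 12 (2 points).
  x = 11: rhs = 1, matching y values: 1, 18 (2 points).
  x = 12: rhs = 0, matching y values: 0 (1 points).
  x = 13: rhs = 14, matching y values: none (0 points).
  x = 14: rhs = 11, matching y values: 7, 12 (2 points).
  x = 15: rhs = 16, matching y values: 4, 15 (2 points).
  x = 16: rhs = 16, matching y values: 4, 15 (2 points).
  x = 17: rhs = 17, matching y values: 6, 13 (2 points).
  x = 18: rhs = 6, matching y values: 5, 14 (2 points).
Total affine count: 23.
Full point count |E(F_19)| = 23 + 1 = 24.
Hasse bound: |24 − (19+1)| = |4| = 4 ≤ 2√19 ≈ 8.7178 ✓.


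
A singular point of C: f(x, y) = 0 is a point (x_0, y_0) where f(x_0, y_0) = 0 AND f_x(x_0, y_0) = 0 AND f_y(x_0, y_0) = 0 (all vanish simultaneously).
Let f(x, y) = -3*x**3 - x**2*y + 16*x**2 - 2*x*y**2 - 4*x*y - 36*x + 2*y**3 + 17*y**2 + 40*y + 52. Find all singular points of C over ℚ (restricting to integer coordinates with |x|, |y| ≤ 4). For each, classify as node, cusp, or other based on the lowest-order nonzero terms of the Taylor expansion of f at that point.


Singular points: {(2, -2)}; classification: cusp.

Compute partial derivatives:
  f_x = -9*x**2 - 2*x*y + 32*x - 2*y**2 - 4*y - 36.
  f_y = -x**2 - 4*x*y - 4*x + 6*y**2 + 34*y + 40.
Scan x_0 ∈ {−4, ..., 4}. For each x_0, f_y(x_0, y) is a polynomial in y; find its integer roots y ∈ {−4, ..., 4}, then test f_x and f at those candidates.
  x = -4: f_y(-4, y) = 6*y**2 + 50*y + 40; no integer root y with |y| ≤ 4.
  x = -3: f_y(-3, y) = 6*y**2 + 46*y + 43; no integer root y with |y| ≤ 4.
  x = -2: f_y(-2, y) = 6*y**2 + 42*y + 44; no integer root y with |y| ≤ 4.
  x = -1: f_y(-1, y) = 6*y**2 + 38*y + 43; no integer root y with |y| ≤ 4.
  x = 0: f_y(0, y) = 6*y**2 + 34*y + 40; vanishes at y ∈ {-4}. (0, -4): f_x = -52 ≠ 0.
  x = 1: f_y(1, y) = 6*y**2 + 30*y + 35; no integer root y with |y| ≤ 4.
  x = 2: f_y(2, y) = 6*y**2 + 26*y + 28; vanishes at y ∈ {-2}. (2, -2): f_x = 0, f = 0 — SINGULAR.
  x = 3: f_y(3, y) = 6*y**2 + 22*y + 19; no integer root y with |y| ≤ 4.
  x = 4: f_y(4, y) = 6*y**2 + 18*y + 8; no integer root y with |y| ≤ 4.
Only singular point on the grid: (2, -2).
Classify: substitute x = 2 + u, y = -2 + v and expand: f = -3*u**3 - u**2*v - 2*u*v**2 + 2*v**3 + v**2.
No constant or linear terms (consistent with a singular point). Quadratic part: v**2. Cubic part: -3*u**3 - u**2*v - 2*u*v**2 + 2*v**3.
The quadratic part v**2 is a perfect square, so there is a single (double) tangent line v = 0, i.e. y = -2. Restricting the cubic part to that line (v = 0) leaves -3*u**3 ≠ 0, so f is not divisible by v and the branch is v² ≈ 3*u**3 to lowest order — this is a cusp.
Classification: cusp.


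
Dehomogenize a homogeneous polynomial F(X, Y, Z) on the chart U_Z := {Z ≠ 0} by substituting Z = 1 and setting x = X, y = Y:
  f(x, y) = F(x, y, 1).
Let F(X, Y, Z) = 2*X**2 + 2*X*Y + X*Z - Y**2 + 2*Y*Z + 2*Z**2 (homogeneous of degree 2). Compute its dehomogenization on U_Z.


f(x, y) = 2*x**2 + 2*x*y + x - y**2 + 2*y + 2

On U_Z we set Z = 1. Each monomial c·X^i·Y^j·Z^k in F becomes c·x^i·y^j·1^k = c·x^i·y^j.
Substituting Z = 1: F(X, Y, 1) = 2*x**2 + 2*x*y + x - y**2 + 2*y + 2.
Note: deg(f) ≤ deg(F) = 2; strict inequality happens when F is divisible by Z (lost terms).


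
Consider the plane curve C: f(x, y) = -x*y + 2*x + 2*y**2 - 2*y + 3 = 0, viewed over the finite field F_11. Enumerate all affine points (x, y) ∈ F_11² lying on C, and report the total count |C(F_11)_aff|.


Affine F_11-points: {(2, 6), (2, 7), (4, 0), (4, 3), (5, 10), (7, 5), (8, 1), (8, 4), (10, 8), (10, 9)}; count = 10.

For each of the 121 pairs (x, y) ∈ F_11², evaluate f(x, y) mod 11. Record the zeros.
  x = 0: [0↦3, 1↦3, 2↦7, 3↦4, 4↦5, 5↦10, 6↦8, 7↦10, 8↦5, 9↦4, 10↦7]  zeros at y ∈ ∅
  x = 1: [0↦5, 1↦4, 2↦7, 3↦3, 4↦3, 5↦7, 6↦4, 7↦5, 8↦10, 9↦8, 10↦10]  zeros at y ∈ ∅
  x = 2: [0↦7, 1↦5, 2↦7, 3↦2, 4↦1, 5↦4, 6↦0, 7↦0, 8↦4, 9↦1, 10↦2]  zeros at y ∈ {6, 7}
  x = 3: [0↦9, 1↦6, 2↦7, 3↦1, 4↦10, 5↦1, 6↦7, 7↦6, 8↦9, 9↦5, 10↦5]  zeros at y ∈ ∅
  x = 4: [0↦0, 1↦7, 2↦7, 3↦0, 4↦8, 5↦9, 6↦3, 7↦1, 8↦3, 9↦9, 10↦8]  zeros at y ∈ {0, 3}
  x = 5: [0↦2, 1↦8, 2↦7, 3↦10, 4↦6, 5↦6, 6↦10, 7↦7, 8↦8, 9↦2, 10↦0]  zeros at y ∈ {10}
  x = 6: [0↦4, 1↦9, 2↦7, 3↦9, 4↦4, 5↦3, 6↦6, 7↦2, 8↦2, 9↦6, 10↦3]  zeros at y ∈ ∅
  x = 7: [0↦6, 1↦10, 2↦7, 3↦8, 4↦2, 5↦0, 6↦2, 7↦8, 8↦7, 9↦10, 10↦6]  zeros at y ∈ {5}
  x = 8: [0↦8, 1↦0, 2↦7, 3↦7, 4↦0, 5↦8, 6↦9, 7↦3, 8↦1, 9↦3, 10↦9]  zeros at y ∈ {1, 4}
  x = 9: [0↦10, 1↦1, 2↦7, 3↦6, 4↦9, 5↦5, 6↦5, 7↦9, 8↦6, 9↦7, 10↦1]  zeros at y ∈ ∅
  x = 10: [0↦1, 1↦2, 2↦7, 3↦5, 4↦7, 5↦2, 6↦1, 7↦4, 8↦0, 9↦0, 10↦4]  zeros at y ∈ {8, 9}
Collecting zeros: affine points = {(2, 6), (2, 7), (4, 0), (4, 3), (5, 10), (7, 5), (8, 1), (8, 4), (10, 8), (10, 9)}.
Total count |C(F_11)_aff| = 10.


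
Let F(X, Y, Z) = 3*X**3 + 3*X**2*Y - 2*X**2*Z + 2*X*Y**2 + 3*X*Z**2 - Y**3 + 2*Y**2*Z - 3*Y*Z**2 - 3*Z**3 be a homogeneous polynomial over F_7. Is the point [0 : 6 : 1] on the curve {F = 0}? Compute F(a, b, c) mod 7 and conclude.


F(0,6,1) ≡ 3 (mod 7); P is NOT on the curve.

Evaluate F(0, 6, 1) term-by-term (mod 7).
  3*X**3 ↦ 3·0·1·1 = 0
  3*X**2*Y ↦ 3·0·6·1 = 0
  -2*X**2*Z ↦ -2·0·1·1 = 0
  2*X*Y**2 ↦ 2·0·36·1 = 0
  3*X*Z**2 ↦ 3·0·1·1 = 0
  -Y**3 ↦ -1·1·216·1 = -216
  2*Y**2*Z ↦ 2·1·36·1 = 72
  -3*Y*Z**2 ↦ -3·1·6·1 = -18
  -3*Z**3 ↦ -3·1·1·1 = -3
Sum: F(0, 6, 1) = (0) + (0) + (0) + (0) + (0) + (-216) + (72) + (-18) + (-3) = -165.
Reducing mod 7: -165 ≡ 3 (mod 7).
Since F(a, b, c) ≡ 3 ≠ 0 (mod 7), P does NOT lie on the curve.


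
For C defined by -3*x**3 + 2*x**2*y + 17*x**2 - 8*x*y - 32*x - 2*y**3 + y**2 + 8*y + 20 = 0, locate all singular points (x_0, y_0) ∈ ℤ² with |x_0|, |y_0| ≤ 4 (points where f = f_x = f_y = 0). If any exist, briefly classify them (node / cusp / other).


Singular points: {(2, 0)}; classification: node.

Compute partial derivatives:
  f_x = -9*x**2 + 4*x*y + 34*x - 8*y - 32.
  f_y = 2*x**2 - 8*x - 6*y**2 + 2*y + 8.
Scan x_0 ∈ {−4, ..., 4}. For each x_0, f_y(x_0, y) is a polynomial in y; find its integer roots y ∈ {−4, ..., 4}, then test f_x and f at those candidates.
  x = -4: f_y(-4, y) = -6*y**2 + 2*y + 72; no integer root y with |y| ≤ 4.
  x = -3: f_y(-3, y) = -6*y**2 + 2*y + 50; no integer root y with |y| ≤ 4.
  x = -2: f_y(-2, y) = -6*y**2 + 2*y + 32; no integer root y with |y| ≤ 4.
  x = -1: f_y(-1, y) = -6*y**2 + 2*y + 18; no integer root y with |y| ≤ 4.
  x = 0: f_y(0, y) = -6*y**2 + 2*y + 8; vanishes at y ∈ {-1}. (0, -1): f_x = -24 ≠ 0.
  x = 1: f_y(1, y) = -6*y**2 + 2*y + 2; no integer root y with |y| ≤ 4.
  x = 2: f_y(2, y) = -6*y**2 + 2*y; vanishes at y ∈ {0}. (2, 0): f_x = 0, f = 0 — SINGULAR.
  x = 3: f_y(3, y) = -6*y**2 + 2*y + 2; no integer root y with |y| ≤ 4.
  x = 4: f_y(4, y) = -6*y**2 + 2*y + 8; vanishes at y ∈ {-1}. (4, -1): f_x = -48 ≠ 0.
Only singular point on the grid: (2, 0).
Classify: substitute x = 2 + u, y = 0 + v and expand: f = -3*u**3 + 2*u**2*v - u**2 - 2*v**3 + v**2.
No constant or linear terms (consistent with a singular point). Quadratic part: -u**2 + v**2. Cubic part: -3*u**3 + 2*u**2*v - 2*v**3.
The quadratic part v**2 - u**2 = (v − u)(v + u) splits into two distinct linear factors, so there are two distinct tangent lines y − 0 = ±(x − 2) — this is a node (ordinary double point).
Classification: node.


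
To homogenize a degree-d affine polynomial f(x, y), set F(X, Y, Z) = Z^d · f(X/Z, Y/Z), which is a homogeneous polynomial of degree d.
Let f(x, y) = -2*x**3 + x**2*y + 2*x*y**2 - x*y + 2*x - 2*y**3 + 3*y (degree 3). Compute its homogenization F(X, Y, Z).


F(X, Y, Z) = -2*X**3 + X**2*Y + 2*X*Y**2 - X*Y*Z + 2*X*Z**2 - 2*Y**3 + 3*Y*Z**2

deg(f) = 3.
Substitute x = X/Z, y = Y/Z into f, then multiply by Z^3.
  monomial -2·x^3·y^0 ↦ -2·X^3·Y^0·Z^0.
  monomial 1·x^2·y^1 ↦ 1·X^2·Y^1·Z^0.
  monomial 2·x^1·y^2 ↦ 2·X^1·Y^2·Z^0.
  monomial -1·x^1·y^1 ↦ -1·X^1·Y^1·Z^1.
  monomial 2·x^1·y^0 ↦ 2·X^1·Y^0·Z^2.
  monomial -2·x^0·y^3 ↦ -2·X^0·Y^3·Z^0.
  monomial 3·x^0·y^1 ↦ 3·X^0·Y^1·Z^2.
Collecting: F(X, Y, Z) = -2*X**3 + X**2*Y + 2*X*Y**2 - X*Y*Z + 2*X*Z**2 - 2*Y**3 + 3*Y*Z**2.


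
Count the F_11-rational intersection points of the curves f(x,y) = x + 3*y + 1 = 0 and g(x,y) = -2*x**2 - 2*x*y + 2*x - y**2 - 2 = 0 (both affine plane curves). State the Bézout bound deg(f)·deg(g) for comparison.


Common zeros: ∅; count = 0; Bézout bound = 2.

deg(f) = 1, deg(g) = 2, so Bézout bound = 2.
Scan x ∈ F_11. For each x, list the y ∈ F_11 with f(x, y) ≡ 0 and those with g(x, y) ≡ 0 (mod 11); the common zeros in that column are the intersection.
  x = 0: f ≡ 0 at y ∈ {7}; g ≡ 0 at y ∈ {3, 8}; common: ∅.
  x = 1: f ≡ 0 at y ∈ {3}; g ≡ 0 at y ∈ ∅; common: ∅.
  x = 2: f ≡ 0 at y ∈ {10}; g ≡ 0 at y ∈ {1, 6}; common: ∅.
  x = 3: f ≡ 0 at y ∈ {6}; g ≡ 0 at y ∈ ∅; common: ∅.
  x = 4: f ≡ 0 at y ∈ {2}; g ≡ 0 at y ∈ {6, 8}; common: ∅.
  x = 5: f ≡ 0 at y ∈ {9}; g ≡ 0 at y ∈ {2, 10}; common: ∅.
  x = 6: f ≡ 0 at y ∈ {5}; g ≡ 0 at y ∈ ∅; common: ∅.
  x = 7: f ≡ 0 at y ∈ {1}; g ≡ 0 at y ∈ ∅; common: ∅.
  x = 8: f ≡ 0 at y ∈ {8}; g ≡ 0 at y ∈ {7, 10}; common: ∅.
  x = 9: f ≡ 0 at y ∈ {4}; g ≡ 0 at y ∈ {1, 3}; common: ∅.
  x = 10: f ≡ 0 at y ∈ {0}; g ≡ 0 at y ∈ ∅; common: ∅.
Collecting: common zeros = ∅, so the count is 0.
Comparison with the Bézout bound: 0 ≤ 2 = deg(f)·deg(g), as expected for curves with no common component (the affine F_11-count falls short of the bound because intersections may lie at infinity, over extension fields, or carry multiplicity).


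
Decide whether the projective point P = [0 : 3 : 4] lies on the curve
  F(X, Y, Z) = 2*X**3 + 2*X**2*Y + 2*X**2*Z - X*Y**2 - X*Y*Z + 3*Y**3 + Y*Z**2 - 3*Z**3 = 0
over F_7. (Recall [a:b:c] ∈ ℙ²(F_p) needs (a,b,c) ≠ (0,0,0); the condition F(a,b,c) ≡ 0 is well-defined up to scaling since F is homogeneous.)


F(0,3,4) ≡ 0 (mod 7); P is on the curve.

Evaluate F(0, 3, 4) term-by-term (mod 7).
  2*X**3 ↦ 2·0·1·1 = 0
  2*X**2*Y ↦ 2·0·3·1 = 0
  2*X**2*Z ↦ 2·0·1·4 = 0
  -X*Y**2 ↦ -1·0·9·1 = 0
  -X*Y*Z ↦ -1·0·3·4 = 0
  3*Y**3 ↦ 3·1·27·1 = 81
  Y*Z**2 ↦ 1·1·3·16 = 48
  -3*Z**3 ↦ -3·1·1·64 = -192
Sum: F(0, 3, 4) = (0) + (0) + (0) + (0) + (0) + (81) + (48) + (-192) = -63.
Reducing mod 7: -63 ≡ 0 (mod 7).
Since F(a, b, c) ≡ 0 (mod 7), P lies on the curve.


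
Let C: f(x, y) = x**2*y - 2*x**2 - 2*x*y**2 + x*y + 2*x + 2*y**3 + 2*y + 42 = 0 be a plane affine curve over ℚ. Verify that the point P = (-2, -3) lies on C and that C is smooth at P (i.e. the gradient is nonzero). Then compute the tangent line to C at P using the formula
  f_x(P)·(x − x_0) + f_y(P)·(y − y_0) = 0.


Tangent line at P: x + 34*y + 104 = 0.

Step 1: f(-2, -3) = 0, so P lies on C.
Step 2: partial derivatives
  f_x(x, y) = 2*x*y - 4*x - 2*y**2 + y + 2, f_y(x, y) = x**2 - 4*x*y + x + 6*y**2 + 2.
  f_x(P) = 1, f_y(P) = 34 (gradient nonzero, so P is smooth).
Step 3: tangent line at P: 1·(x − -2) + 34·(y − -3) = 0.
Expanding: x + 34*y + 104 = 0.


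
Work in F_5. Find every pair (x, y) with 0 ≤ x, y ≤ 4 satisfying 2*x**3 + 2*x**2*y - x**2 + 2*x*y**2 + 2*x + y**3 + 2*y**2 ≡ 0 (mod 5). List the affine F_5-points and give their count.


Affine F_5-points: {(0, 0), (0, 3), (1, 1), (3, 4), (4, 0)}; count = 5.

For each of the 25 pairs (x, y) ∈ F_5², evaluate f(x, y) mod 5. Record the zeros.
  x = 0: [0↦0, 1↦3, 2↦1, 3↦0, 4↦1]  zeros at y ∈ {0, 3}
  x = 1: [0↦3, 1↦0, 2↦1, 3↦2, 4↦4]  zeros at y ∈ {1}
  x = 2: [0↦1, 1↦1, 2↦4, 3↦1, 4↦3]  zeros at y ∈ ∅
  x = 3: [0↦1, 1↦3, 2↦2, 3↦4, 4↦0]  zeros at y ∈ {4}
  x = 4: [0↦0, 1↦3, 2↦2, 3↦3, 4↦2]  zeros at y ∈ {0}
Collecting zeros: affine points = {(0, 0), (0, 3), (1, 1), (3, 4), (4, 0)}.
Total count |C(F_5)_aff| = 5.


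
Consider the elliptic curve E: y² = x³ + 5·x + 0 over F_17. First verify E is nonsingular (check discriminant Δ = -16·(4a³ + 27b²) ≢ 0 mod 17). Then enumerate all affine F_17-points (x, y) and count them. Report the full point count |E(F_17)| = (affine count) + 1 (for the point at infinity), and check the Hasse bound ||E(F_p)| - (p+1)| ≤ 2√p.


Affine points = {(0, 0), (2, 1), (2, 16), (3, 5), (3, 12), (4, 4), (4, 13), (6, 5), (6, 12), (7, 2), (7, 15), (8, 5), (8, 12), (9, 3), (9, 14), (10, 8), (10, 9), (11, 3), (11, 14), (13, 1), (13, 16), (14, 3), (14, 14), (15, 4), (15, 13)}; affine count = 25; |E(F_17)| = 26.

Discriminant check: Δ ∝ 4a³ + 27b² = 4·5³ + 27·0² = 4·125 + 27·0 ≡ 7 (mod 17). Nonzero ⇒ E is nonsingular.
For each x ∈ F_17, compute rhs = x³ + 5·x + 0 mod 17, then count y ∈ F_17 with y² ≡ rhs.
  x = 0: rhs = 0, matching y values: 0 (1 points).
  x = 1: rhs = 6, matching y values: none (0 points).
  x = 2: rhs = 1, matching y values: 1, 16 (2 points).
  x = 3: rhs = 8, matching y values: 5, 12 (2 points).
  x = 4: rhs = 16, matching y values: 4, 13 (2 points).
  x = 5: rhs = 14, matching y values: none (0 points).
  x = 6: rhs = 8, matching y values: 5, 12 (2 points).
  x = 7: rhs = 4, matching y values: 2, 15 (2 points).
  x = 8: rhs = 8, matching y values: 5, 12 (2 points).
  x = 9: rhs = 9, matching y values: 3, 14 (2 points).
  x = 10: rhs = 13, matching y values: 8, 9 (2 points).
  x = 11: rhs = 9, matching y values: 3, 14 (2 points).
  x = 12: rhs = 3, matching y values: none (0 points).
  x = 13: rhs = 1, matching y values: 1, 16 (2 points).
  x = 14: rhs = 9, matching y values: 3, 14 (2 points).
  x = 15: rhs = 16, matching y values: 4, 13 (2 points).
  x = 16: rhs = 11, matching y values: none (0 points).
Total affine count: 25.
Full point count |E(F_17)| = 25 + 1 = 26.
Hasse bound: |26 − (17+1)| = |8| = 8 ≤ 2√17 ≈ 8.2462 ✓.


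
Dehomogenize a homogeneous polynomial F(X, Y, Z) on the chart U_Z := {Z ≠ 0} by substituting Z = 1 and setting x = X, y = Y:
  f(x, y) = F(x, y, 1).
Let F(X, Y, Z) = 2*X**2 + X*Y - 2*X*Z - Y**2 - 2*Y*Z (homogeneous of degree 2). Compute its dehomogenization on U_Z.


f(x, y) = 2*x**2 + x*y - 2*x - y**2 - 2*y

On U_Z we set Z = 1. Each monomial c·X^i·Y^j·Z^k in F becomes c·x^i·y^j·1^k = c·x^i·y^j.
Substituting Z = 1: F(X, Y, 1) = 2*x**2 + x*y - 2*x - y**2 - 2*y.
Note: deg(f) ≤ deg(F) = 2; strict inequality happens when F is divisible by Z (lost terms).


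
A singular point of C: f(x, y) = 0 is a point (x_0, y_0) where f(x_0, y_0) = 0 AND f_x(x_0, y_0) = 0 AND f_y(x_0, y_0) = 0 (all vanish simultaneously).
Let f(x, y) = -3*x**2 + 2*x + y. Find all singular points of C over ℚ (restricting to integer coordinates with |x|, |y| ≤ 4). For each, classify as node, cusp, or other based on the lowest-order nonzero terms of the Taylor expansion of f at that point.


No singular points in the scanned grid; C is smooth there.

Compute partial derivatives:
  f_x = 2 - 6*x.
  f_y = 1.
f_y = 1 is a nonzero constant, so f_y never vanishes: no point (x, y) can satisfy f = f_x = f_y = 0. In particular no (x, y) ∈ {−4, ..., 4}² is singular; the curve is smooth.


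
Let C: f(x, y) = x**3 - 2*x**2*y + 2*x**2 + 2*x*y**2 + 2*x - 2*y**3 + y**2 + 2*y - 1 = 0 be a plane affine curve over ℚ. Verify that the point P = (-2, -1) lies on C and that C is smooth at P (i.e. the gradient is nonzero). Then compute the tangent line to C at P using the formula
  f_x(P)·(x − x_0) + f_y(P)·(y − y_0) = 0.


Tangent line at P: -6*y - 6 = 0.

Step 1: f(-2, -1) = 0, so P lies on C.
Step 2: partial derivatives
  f_x(x, y) = 3*x**2 - 4*x*y + 4*x + 2*y**2 + 2, f_y(x, y) = -2*x**2 + 4*x*y - 6*y**2 + 2*y + 2.
  f_x(P) = 0, f_y(P) = -6 (gradient nonzero, so P is smooth).
Step 3: tangent line at P: 0·(x − -2) + -6·(y − -1) = 0.
Expanding: -6*y - 6 = 0.


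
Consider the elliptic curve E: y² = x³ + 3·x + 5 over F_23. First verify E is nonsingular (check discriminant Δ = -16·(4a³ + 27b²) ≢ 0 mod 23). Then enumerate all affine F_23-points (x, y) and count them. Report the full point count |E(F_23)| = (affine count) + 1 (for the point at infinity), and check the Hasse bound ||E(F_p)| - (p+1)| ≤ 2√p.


Affine points = {(1, 3), (1, 20), (3, 8), (3, 15), (4, 9), (4, 14), (6, 3), (6, 20), (7, 1), (7, 22), (8, 9), (8, 14), (9, 5), (9, 18), (10, 0), (11, 9), (11, 14), (14, 10), (14, 13), (16, 3), (16, 20), (17, 1), (17, 22), (18, 7), (18, 16), (22, 1), (22, 22)}; affine count = 27; |E(F_23)| = 28.

Discriminant check: Δ ∝ 4a³ + 27b² = 4·3³ + 27·5² = 4·27 + 27·25 ≡ 1 (mod 23). Nonzero ⇒ E is nonsingular.
For each x ∈ F_23, compute rhs = x³ + 3·x + 5 mod 23, then count y ∈ F_23 with y² ≡ rhs.
  x = 0: rhs = 5, matching y values: none (0 points).
  x = 1: rhs = 9, matching y values: 3, 20 (2 points).
  x = 2: rhs = 19, matching y values: none (0 points).
  x = 3: rhs = 18, matching y values: 8, 15 (2 points).
  x = 4: rhs = 12, matching y values: 9, 14 (2 points).
  x = 5: rhs = 7, matching y values: none (0 points).
  x = 6: rhs = 9, matching y values: 3, 20 (2 points).
  x = 7: rhs = 1, matching y values: 1, 22 (2 points).
  x = 8: rhs = 12, matching y values: 9, 14 (2 points).
  x = 9: rhs = 2, matching y values: 5, 18 (2 points).
  x = 10: rhs = 0, matching y values: 0 (1 points).
  x = 11: rhs = 12, matching y values: 9, 14 (2 points).
  x = 12: rhs = 21, matching y values: none (0 points).
  x = 13: rhs = 10, matching y values: none (0 points).
  x = 14: rhs = 8, matching y values: 10, 13 (2 points).
  x = 15: rhs = 21, matching y values: none (0 points).
  x = 16: rhs = 9, matching y values: 3, 20 (2 points).
  x = 17: rhs = 1, matching y values: 1, 22 (2 points).
  x = 18: rhs = 3, matching y values: 7, 16 (2 points).
  x = 19: rhs = 21, matching y values: none (0 points).
  x = 20: rhs = 15, matching y values: none (0 points).
  x = 21: rhs = 14, matching y values: none (0 points).
  x = 22: rhs = 1, matching y values: 1, 22 (2 points).
Total affine count: 27.
Full point count |E(F_23)| = 27 + 1 = 28.
Hasse bound: |28 − (23+1)| = |4| = 4 ≤ 2√23 ≈ 9.5917 ✓.


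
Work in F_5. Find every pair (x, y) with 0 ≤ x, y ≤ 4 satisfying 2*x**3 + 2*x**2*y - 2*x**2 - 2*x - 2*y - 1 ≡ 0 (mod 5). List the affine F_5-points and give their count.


Affine F_5-points: {(0, 2), (2, 2), (3, 1)}; count = 3.

For each of the 25 pairs (x, y) ∈ F_5², evaluate f(x, y) mod 5. Record the zeros.
  x = 0: [0↦4, 1↦2, 2↦0, 3↦3, 4↦1]  zeros at y ∈ {2}
  x = 1: [0↦2, 1↦2, 2↦2, 3↦2, 4↦2]  zeros at y ∈ ∅
  x = 2: [0↦3, 1↦4, 2↦0, 3↦1, 4↦2]  zeros at y ∈ {2}
  x = 3: [0↦4, 1↦0, 2↦1, 3↦2, 4↦3]  zeros at y ∈ {1}
  x = 4: [0↦2, 1↦2, 2↦2, 3↦2, 4↦2]  zeros at y ∈ ∅
Collecting zeros: affine points = {(0, 2), (2, 2), (3, 1)}.
Total count |C(F_5)_aff| = 3.


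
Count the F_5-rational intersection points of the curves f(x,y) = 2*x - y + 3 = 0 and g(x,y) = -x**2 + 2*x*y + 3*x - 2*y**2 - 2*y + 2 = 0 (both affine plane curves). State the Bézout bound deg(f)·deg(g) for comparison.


Common zeros: {(2, 2)}; count = 1; Bézout bound = 2.

deg(f) = 1, deg(g) = 2, so Bézout bound = 2.
Scan x ∈ F_5. For each x, list the y ∈ F_5 with f(x, y) ≡ 0 and those with g(x, y) ≡ 0 (mod 5); the common zeros in that column are the intersection.
  x = 0: f ≡ 0 at y ∈ {3}; g ≡ 0 at y ∈ {2}; common: ∅.
  x = 1: f ≡ 0 at y ∈ {0}; g ≡ 0 at y ∈ ∅; common: ∅.
  x = 2: f ≡ 0 at y ∈ {2}; g ≡ 0 at y ∈ {2, 4}; common: {2}.
  x = 3: f ≡ 0 at y ∈ {4}; g ≡ 0 at y ∈ ∅; common: ∅.
  x = 4: f ≡ 0 at y ∈ {1}; g ≡ 0 at y ∈ {4}; common: ∅.
Collecting: common zeros = {(2, 2)}, so the count is 1.
Comparison with the Bézout bound: 1 ≤ 2 = deg(f)·deg(g), as expected for curves with no common component (the affine F_5-count falls short of the bound because intersections may lie at infinity, over extension fields, or carry multiplicity).


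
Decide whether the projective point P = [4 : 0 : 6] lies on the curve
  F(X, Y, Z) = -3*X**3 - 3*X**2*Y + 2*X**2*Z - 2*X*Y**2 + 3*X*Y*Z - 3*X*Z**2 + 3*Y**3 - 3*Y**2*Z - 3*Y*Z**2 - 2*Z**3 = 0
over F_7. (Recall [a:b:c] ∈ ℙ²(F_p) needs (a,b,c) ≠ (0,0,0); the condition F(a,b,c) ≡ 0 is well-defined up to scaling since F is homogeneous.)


F(4,0,6) ≡ 4 (mod 7); P is NOT on the curve.

Evaluate F(4, 0, 6) term-by-term (mod 7).
  -3*X**3 ↦ -3·64·1·1 = -192
  -3*X**2*Y ↦ -3·16·0·1 = 0
  2*X**2*Z ↦ 2·16·1·6 = 192
  -2*X*Y**2 ↦ -2·4·0·1 = 0
  3*X*Y*Z ↦ 3·4·0·6 = 0
  -3*X*Z**2 ↦ -3·4·1·36 = -432
  3*Y**3 ↦ 3·1·0·1 = 0
  -3*Y**2*Z ↦ -3·1·0·6 = 0
  -3*Y*Z**2 ↦ -3·1·0·36 = 0
  -2*Z**3 ↦ -2·1·1·216 = -432
Sum: F(4, 0, 6) = (-192) + (0) + (192) + (0) + (0) + (-432) + (0) + (0) + (0) + (-432) = -864.
Reducing mod 7: -864 ≡ 4 (mod 7).
Since F(a, b, c) ≡ 4 ≠ 0 (mod 7), P does NOT lie on the curve.


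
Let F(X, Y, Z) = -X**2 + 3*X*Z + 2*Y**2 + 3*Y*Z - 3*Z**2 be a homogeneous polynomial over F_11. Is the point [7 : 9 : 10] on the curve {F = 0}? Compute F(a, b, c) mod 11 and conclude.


F(7,9,10) ≡ 7 (mod 11); P is NOT on the curve.

Evaluate F(7, 9, 10) term-by-term (mod 11).
  -X**2 ↦ -1·49·1·1 = -49
  3*X*Z ↦ 3·7·1·10 = 210
  2*Y**2 ↦ 2·1·81·1 = 162
  3*Y*Z ↦ 3·1·9·10 = 270
  -3*Z**2 ↦ -3·1·1·100 = -300
Sum: F(7, 9, 10) = (-49) + (210) + (162) + (270) + (-300) = 293.
Reducing mod 11: 293 ≡ 7 (mod 11).
Since F(a, b, c) ≡ 7 ≠ 0 (mod 11), P does NOT lie on the curve.


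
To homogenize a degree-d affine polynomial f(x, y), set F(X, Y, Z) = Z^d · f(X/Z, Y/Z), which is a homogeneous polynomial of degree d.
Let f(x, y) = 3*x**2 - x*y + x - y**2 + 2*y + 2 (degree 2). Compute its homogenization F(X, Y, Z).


F(X, Y, Z) = 3*X**2 - X*Y + X*Z - Y**2 + 2*Y*Z + 2*Z**2

deg(f) = 2.
Substitute x = X/Z, y = Y/Z into f, then multiply by Z^2.
  monomial 3·x^2·y^0 ↦ 3·X^2·Y^0·Z^0.
  monomial -1·x^1·y^1 ↦ -1·X^1·Y^1·Z^0.
  monomial 1·x^1·y^0 ↦ 1·X^1·Y^0·Z^1.
  monomial -1·x^0·y^2 ↦ -1·X^0·Y^2·Z^0.
  monomial 2·x^0·y^1 ↦ 2·X^0·Y^1·Z^1.
  monomial 2·x^0·y^0 ↦ 2·X^0·Y^0·Z^2.
Collecting: F(X, Y, Z) = 3*X**2 - X*Y + X*Z - Y**2 + 2*Y*Z + 2*Z**2.


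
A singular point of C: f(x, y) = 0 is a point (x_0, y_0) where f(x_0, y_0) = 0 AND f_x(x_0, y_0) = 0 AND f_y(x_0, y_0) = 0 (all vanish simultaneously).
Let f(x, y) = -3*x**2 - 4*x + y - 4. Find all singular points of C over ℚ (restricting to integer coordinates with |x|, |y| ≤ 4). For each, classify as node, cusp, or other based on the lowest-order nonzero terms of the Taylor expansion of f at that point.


No singular points in the scanned grid; C is smooth there.

Compute partial derivatives:
  f_x = -6*x - 4.
  f_y = 1.
f_y = 1 is a nonzero constant, so f_y never vanishes: no point (x, y) can satisfy f = f_x = f_y = 0. In particular no (x, y) ∈ {−4, ..., 4}² is singular; the curve is smooth.


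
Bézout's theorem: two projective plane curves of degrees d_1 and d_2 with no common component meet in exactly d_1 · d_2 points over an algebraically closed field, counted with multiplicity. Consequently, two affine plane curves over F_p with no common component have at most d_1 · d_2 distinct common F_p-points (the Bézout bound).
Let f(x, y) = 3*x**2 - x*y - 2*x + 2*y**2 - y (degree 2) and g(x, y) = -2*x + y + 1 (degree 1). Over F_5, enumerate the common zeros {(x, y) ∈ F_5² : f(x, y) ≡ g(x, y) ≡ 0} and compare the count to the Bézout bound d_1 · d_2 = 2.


Common zeros: ∅; count = 0; Bézout bound = 2.

deg(f) = 2, deg(g) = 1, so Bézout bound = 2.
Scan x ∈ F_5. For each x, list the y ∈ F_5 with f(x, y) ≡ 0 and those with g(x, y) ≡ 0 (mod 5); the common zeros in that column are the intersection.
  x = 0: f ≡ 0 at y ∈ {0, 3}; g ≡ 0 at y ∈ {4}; common: ∅.
  x = 1: f ≡ 0 at y ∈ {2, 4}; g ≡ 0 at y ∈ {1}; common: ∅.
  x = 2: f ≡ 0 at y ∈ {2}; g ≡ 0 at y ∈ {3}; common: ∅.
  x = 3: f ≡ 0 at y ∈ ∅; g ≡ 0 at y ∈ {0}; common: ∅.
  x = 4: f ≡ 0 at y ∈ {0}; g ≡ 0 at y ∈ {2}; common: ∅.
Collecting: common zeros = ∅, so the count is 0.
Comparison with the Bézout bound: 0 ≤ 2 = deg(f)·deg(g), as expected for curves with no common component (the affine F_5-count falls short of the bound because intersections may lie at infinity, over extension fields, or carry multiplicity).


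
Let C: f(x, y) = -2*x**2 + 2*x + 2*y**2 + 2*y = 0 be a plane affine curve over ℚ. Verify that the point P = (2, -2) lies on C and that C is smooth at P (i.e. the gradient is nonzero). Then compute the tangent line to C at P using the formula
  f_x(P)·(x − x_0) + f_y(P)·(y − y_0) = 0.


Tangent line at P: -6*x - 6*y = 0.

Step 1: f(2, -2) = 0, so P lies on C.
Step 2: partial derivatives
  f_x(x, y) = 2 - 4*x, f_y(x, y) = 4*y + 2.
  f_x(P) = -6, f_y(P) = -6 (gradient nonzero, so P is smooth).
Step 3: tangent line at P: -6·(x − 2) + -6·(y − -2) = 0.
Expanding: -6*x - 6*y = 0.


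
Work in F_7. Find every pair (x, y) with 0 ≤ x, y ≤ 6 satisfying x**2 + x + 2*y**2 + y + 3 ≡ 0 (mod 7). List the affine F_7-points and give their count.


Affine F_7-points: {(3, 5)}; count = 1.

For each of the 49 pairs (x, y) ∈ F_7², evaluate f(x, y) mod 7. Record the zeros.
  x = 0: [0↦3, 1↦6, 2↦6, 3↦3, 4↦4, 5↦2, 6↦4]  zeros at y ∈ ∅
  x = 1: [0↦5, 1↦1, 2↦1, 3↦5, 4↦6, 5↦4, 6↦6]  zeros at y ∈ ∅
  x = 2: [0↦2, 1↦5, 2↦5, 3↦2, 4↦3, 5↦1, 6↦3]  zeros at y ∈ ∅
  x = 3: [0↦1, 1↦4, 2↦4, 3↦1, 4↦2, 5↦0, 6↦2]  zeros at y ∈ {5}
  x = 4: [0↦2, 1↦5, 2↦5, 3↦2, 4↦3, 5↦1, 6↦3]  zeros at y ∈ ∅
  x = 5: [0↦5, 1↦1, 2↦1, 3↦5, 4↦6, 5↦4, 6↦6]  zeros at y ∈ ∅
  x = 6: [0↦3, 1↦6, 2↦6, 3↦3, 4↦4, 5↦2, 6↦4]  zeros at y ∈ ∅
Collecting zeros: affine points = {(3, 5)}.
Total count |C(F_7)_aff| = 1.


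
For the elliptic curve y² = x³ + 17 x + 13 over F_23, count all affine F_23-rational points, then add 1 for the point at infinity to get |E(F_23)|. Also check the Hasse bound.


Affine points = {(0, 6), (0, 17), (1, 10), (1, 13), (2, 3), (2, 20), (5, 4), (5, 19), (6, 3), (6, 20), (11, 6), (11, 17), (12, 6), (12, 17), (13, 4), (13, 19), (15, 3), (15, 20), (20, 2), (20, 21), (22, 8), (22, 15)}; affine count = 22; |E(F_23)| = 23.

Discriminant check: Δ ∝ 4a³ + 27b² = 4·17³ + 27·13² = 4·4913 + 27·169 ≡ 19 (mod 23). Nonzero ⇒ E is nonsingular.
For each x ∈ F_23, compute rhs = x³ + 17·x + 13 mod 23, then count y ∈ F_23 with y² ≡ rhs.
  x = 0: rhs = 13, matching y values: 6, 17 (2 points).
  x = 1: rhs = 8, matching y values: 10, 13 (2 points).
  x = 2: rhs = 9, matching y values: 3, 20 (2 points).
  x = 3: rhs = 22, matching y values: none (0 points).
  x = 4: rhs = 7, matching y values: none (0 points).
  x = 5: rhs = 16, matching y values: 4, 19 (2 points).
  x = 6: rhs = 9, matching y values: 3, 20 (2 points).
  x = 7: rhs = 15, matching y values: none (0 points).
  x = 8: rhs = 17, matching y values: none (0 points).
  x = 9: rhs = 21, matching y values: none (0 points).
  x = 10: rhs = 10, matching y values: none (0 points).
  x = 11: rhs = 13, matching y values: 6, 17 (2 points).
  x = 12: rhs = 13, matching y values: 6, 17 (2 points).
  x = 13: rhs = 16, matching y values: 4, 19 (2 points).
  x = 14: rhs = 5, matching y values: none (0 points).
  x = 15: rhs = 9, matching y values: 3, 20 (2 points).
  x = 16: rhs = 11, matching y values: none (0 points).
  x = 17: rhs = 17, matching y values: none (0 points).
  x = 18: rhs = 10, matching y values: none (0 points).
  x = 19: rhs = 19, matching y values: none (0 points).
  x = 20: rhs = 4, matching y values: 2, 21 (2 points).
  x = 21: rhs = 17, matching y values: none (0 points).
  x = 22: rhs = 18, matching y values: 8, 15 (2 points).
Total affine count: 22.
Full point count |E(F_23)| = 22 + 1 = 23.
Hasse bound: |23 − (23+1)| = |-1| = 1 ≤ 2√23 ≈ 9.5917 ✓.


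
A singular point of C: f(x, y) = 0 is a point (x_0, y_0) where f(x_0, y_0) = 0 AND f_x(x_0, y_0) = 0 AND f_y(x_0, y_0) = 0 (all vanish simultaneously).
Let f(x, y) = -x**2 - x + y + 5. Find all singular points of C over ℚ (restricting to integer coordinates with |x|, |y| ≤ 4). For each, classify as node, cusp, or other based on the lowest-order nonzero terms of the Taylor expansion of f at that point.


No singular points in the scanned grid; C is smooth there.

Compute partial derivatives:
  f_x = -2*x - 1.
  f_y = 1.
f_y = 1 is a nonzero constant, so f_y never vanishes: no point (x, y) can satisfy f = f_x = f_y = 0. In particular no (x, y) ∈ {−4, ..., 4}² is singular; the curve is smooth.


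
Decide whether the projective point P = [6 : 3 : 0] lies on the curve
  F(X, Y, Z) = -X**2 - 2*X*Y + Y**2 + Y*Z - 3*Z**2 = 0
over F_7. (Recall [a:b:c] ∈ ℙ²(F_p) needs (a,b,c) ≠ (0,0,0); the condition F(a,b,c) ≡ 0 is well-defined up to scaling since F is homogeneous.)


F(6,3,0) ≡ 0 (mod 7); P is on the curve.

Evaluate F(6, 3, 0) term-by-term (mod 7).
  -X**2 ↦ -1·36·1·1 = -36
  -2*X*Y ↦ -2·6·3·1 = -36
  Y**2 ↦ 1·1·9·1 = 9
  Y*Z ↦ 1·1·3·0 = 0
  -3*Z**2 ↦ -3·1·1·0 = 0
Sum: F(6, 3, 0) = (-36) + (-36) + (9) + (0) + (0) = -63.
Reducing mod 7: -63 ≡ 0 (mod 7).
Since F(a, b, c) ≡ 0 (mod 7), P lies on the curve.


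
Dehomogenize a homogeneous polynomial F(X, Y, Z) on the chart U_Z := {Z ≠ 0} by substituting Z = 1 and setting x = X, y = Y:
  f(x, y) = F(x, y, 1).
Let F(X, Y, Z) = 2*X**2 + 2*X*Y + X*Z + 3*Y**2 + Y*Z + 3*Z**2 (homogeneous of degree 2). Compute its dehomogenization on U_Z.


f(x, y) = 2*x**2 + 2*x*y + x + 3*y**2 + y + 3

On U_Z we set Z = 1. Each monomial c·X^i·Y^j·Z^k in F becomes c·x^i·y^j·1^k = c·x^i·y^j.
Substituting Z = 1: F(X, Y, 1) = 2*x**2 + 2*x*y + x + 3*y**2 + y + 3.
Note: deg(f) ≤ deg(F) = 2; strict inequality happens when F is divisible by Z (lost terms).


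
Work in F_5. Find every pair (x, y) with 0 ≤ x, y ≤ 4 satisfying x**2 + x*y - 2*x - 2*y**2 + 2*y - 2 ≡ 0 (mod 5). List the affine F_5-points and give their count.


Affine F_5-points: {(1, 2), (2, 1), (4, 1), (4, 2)}; count = 4.

For each of the 25 pairs (x, y) ∈ F_5², evaluate f(x, y) mod 5. Record the zeros.
  x = 0: [0↦3, 1↦3, 2↦4, 3↦1, 4↦4]  zeros at y ∈ ∅
  x = 1: [0↦2, 1↦3, 2↦0, 3↦3, 4↦2]  zeros at y ∈ {2}
  x = 2: [0↦3, 1↦0, 2↦3, 3↦2, 4↦2]  zeros at y ∈ {1}
  x = 3: [0↦1, 1↦4, 2↦3, 3↦3, 4↦4]  zeros at y ∈ ∅
  x = 4: [0↦1, 1↦0, 2↦0, 3↦1, 4↦3]  zeros at y ∈ {1, 2}
Collecting zeros: affine points = {(1, 2), (2, 1), (4, 1), (4, 2)}.
Total count |C(F_5)_aff| = 4.


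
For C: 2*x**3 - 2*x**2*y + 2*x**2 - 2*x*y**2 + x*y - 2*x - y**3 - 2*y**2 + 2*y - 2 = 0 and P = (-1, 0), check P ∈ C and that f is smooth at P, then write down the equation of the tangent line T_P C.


Tangent line at P: -y = 0.

Step 1: f(-1, 0) = 0, so P lies on C.
Step 2: partial derivatives
  f_x(x, y) = 6*x**2 - 4*x*y + 4*x - 2*y**2 + y - 2, f_y(x, y) = -2*x**2 - 4*x*y + x - 3*y**2 - 4*y + 2.
  f_x(P) = 0, f_y(P) = -1 (gradient nonzero, so P is smooth).
Step 3: tangent line at P: 0·(x − -1) + -1·(y − 0) = 0.
Expanding: -y = 0.


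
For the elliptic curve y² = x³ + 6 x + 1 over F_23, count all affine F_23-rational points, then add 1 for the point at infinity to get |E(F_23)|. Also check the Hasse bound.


Affine points = {(0, 1), (0, 22), (1, 10), (1, 13), (3, 0), (5, 8), (5, 15), (6, 0), (7, 8), (7, 15), (8, 3), (8, 20), (9, 5), (9, 18), (10, 7), (10, 16), (11, 8), (11, 15), (14, 0), (15, 4), (15, 19), (17, 5), (17, 18), (20, 5), (20, 18), (21, 2), (21, 21)}; affine count = 27; |E(F_23)| = 28.

Discriminant check: Δ ∝ 4a³ + 27b² = 4·6³ + 27·1² = 4·216 + 27·1 ≡ 17 (mod 23). Nonzero ⇒ E is nonsingular.
For each x ∈ F_23, compute rhs = x³ + 6·x + 1 mod 23, then count y ∈ F_23 with y² ≡ rhs.
  x = 0: rhs = 1, matching y values: 1, 22 (2 points).
  x = 1: rhs = 8, matching y values: 10, 13 (2 points).
  x = 2: rhs = 21, matching y values: none (0 points).
  x = 3: rhs = 0, matching y values: 0 (1 points).
  x = 4: rhs = 20, matching y values: none (0 points).
  x = 5: rhs = 18, matching y values: 8, 15 (2 points).
  x = 6: rhs = 0, matching y values: 0 (1 points).
  x = 7: rhs = 18, matching y values: 8, 15 (2 points).
  x = 8: rhs = 9, matching y values: 3, 20 (2 points).
  x = 9: rhs = 2, matching y values: 5, 18 (2 points).
  x = 10: rhs = 3, matching y values: 7, 16 (2 points).
  x = 11: rhs = 18, matching y values: 8, 15 (2 points).
  x = 12: rhs = 7, matching y values: none (0 points).
  x = 13: rhs = 22, matching y values: none (0 points).
  x = 14: rhs = 0, matching y values: 0 (1 points).
  x = 15: rhs = 16, matching y values: 4, 19 (2 points).
  x = 16: rhs = 7, matching y values: none (0 points).
  x = 17: rhs = 2, matching y values: 5, 18 (2 points).
  x = 18: rhs = 7, matching y values: none (0 points).
  x = 19: rhs = 5, matching y values: none (0 points).
  x = 20: rhs = 2, matching y values: 5, 18 (2 points).
  x = 21: rhs = 4, matching y values: 2, 21 (2 points).
  x = 22: rhs = 17, matching y values: none (0 points).
Total affine count: 27.
Full point count |E(F_23)| = 27 + 1 = 28.
Hasse bound: |28 − (23+1)| = |4| = 4 ≤ 2√23 ≈ 9.5917 ✓.
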